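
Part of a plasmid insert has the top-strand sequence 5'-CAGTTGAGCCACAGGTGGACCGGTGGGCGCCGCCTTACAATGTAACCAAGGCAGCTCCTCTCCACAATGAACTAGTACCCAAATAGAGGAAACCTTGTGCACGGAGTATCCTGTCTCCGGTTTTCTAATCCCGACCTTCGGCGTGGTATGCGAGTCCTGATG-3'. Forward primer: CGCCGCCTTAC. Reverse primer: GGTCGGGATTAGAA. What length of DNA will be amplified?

Scanning the template, CGCCGCCTTAC occurs at positions 28–38; this primer anneals to the bottom strand there with its 3' end pointing downstream.
The reverse primer's reverse complement is TTCTAATCCCGACC, which matches the template at positions 123–136.
The product runs from position 28 to position 136, so its length is 136 − 28 + 1 = 109 bp.

109 bp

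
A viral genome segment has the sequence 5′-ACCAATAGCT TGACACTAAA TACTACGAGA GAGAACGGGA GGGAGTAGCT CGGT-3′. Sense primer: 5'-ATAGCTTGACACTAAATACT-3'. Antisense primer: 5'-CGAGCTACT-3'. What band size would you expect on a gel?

The forward primer matches the template at positions 5–24.
Taking the reverse complement of CGAGCTACT gives AGTAGCTCG, found at positions 44–52 on the template; the primer anneals here to the top strand with its 3' end pointing upstream.
Product length = (reverse-primer end) − (forward-primer start) + 1 = 52 − 5 + 1 = 48 bp.

48 bp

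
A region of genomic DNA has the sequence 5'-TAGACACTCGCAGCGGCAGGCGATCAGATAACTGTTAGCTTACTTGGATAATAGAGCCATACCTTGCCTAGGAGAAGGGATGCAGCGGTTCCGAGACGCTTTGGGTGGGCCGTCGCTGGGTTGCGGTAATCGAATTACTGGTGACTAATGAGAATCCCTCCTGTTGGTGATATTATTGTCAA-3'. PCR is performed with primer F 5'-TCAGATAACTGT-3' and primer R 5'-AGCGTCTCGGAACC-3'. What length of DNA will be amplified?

77 bp

The forward primer matches the template at positions 24–35.
Reverse complement of the reverse primer: GGTTCCGAGACGCT. This occurs on the top strand at positions 87–100.
Amplicon spans positions 24–100: 77 bp.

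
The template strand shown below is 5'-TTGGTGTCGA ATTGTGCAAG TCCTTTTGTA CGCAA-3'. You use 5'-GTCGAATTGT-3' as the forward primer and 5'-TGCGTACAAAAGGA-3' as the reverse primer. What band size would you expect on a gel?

The forward primer matches the template at positions 6–15.
Taking the reverse complement of TGCGTACAAAAGGA gives TCCTTTTGTACGCA, found at positions 21–34 on the template; the primer anneals here to the top strand with its 3' end pointing upstream.
Amplicon spans positions 6–34: 29 bp.

29 bp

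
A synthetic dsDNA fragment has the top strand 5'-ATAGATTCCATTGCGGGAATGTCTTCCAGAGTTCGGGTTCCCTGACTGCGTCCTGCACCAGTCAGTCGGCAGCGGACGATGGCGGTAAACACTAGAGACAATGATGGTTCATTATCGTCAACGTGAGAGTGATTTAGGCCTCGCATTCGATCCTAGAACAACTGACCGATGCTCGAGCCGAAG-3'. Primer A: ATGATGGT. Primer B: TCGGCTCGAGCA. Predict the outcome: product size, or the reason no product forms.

Primer A (ATGATGGT) matches the top strand at positions 101–108; it acts as a forward primer.
Primer B's reverse complement is TGCTCGAGCCGA, matching the top strand at positions 170–181; it acts as a reverse primer.
The 3' ends face each other across positions 101–181, giving an 81 bp product.

Yes — an 81 bp product.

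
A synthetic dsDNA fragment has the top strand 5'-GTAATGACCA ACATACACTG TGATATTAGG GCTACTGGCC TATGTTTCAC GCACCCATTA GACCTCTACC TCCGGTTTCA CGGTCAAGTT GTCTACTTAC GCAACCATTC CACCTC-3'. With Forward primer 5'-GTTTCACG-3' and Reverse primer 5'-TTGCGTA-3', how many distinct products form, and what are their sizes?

Two products: 61 bp, 30 bp

The forward primer GTTTCACG matches the top strand at positions 44–51, 75–82.
The reverse primer's reverse complement is TACGCAA, matching at positions 98–104.
Each forward site pairs with the reverse site to give a product ending at position 104: sizes 61, 30 bp.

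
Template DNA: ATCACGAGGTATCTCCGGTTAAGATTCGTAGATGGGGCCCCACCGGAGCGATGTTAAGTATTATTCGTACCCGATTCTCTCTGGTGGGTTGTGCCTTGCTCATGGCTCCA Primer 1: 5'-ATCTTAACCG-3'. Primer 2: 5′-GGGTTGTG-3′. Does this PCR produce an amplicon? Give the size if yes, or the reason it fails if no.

Primer 1 (ATCTTAACCG) has reverse complement CGGTTAAGAT, which matches the top strand at positions 16–25; primer 1 anneals to the top strand there with its 3' end pointing upstream toward position 16.
Primer 2 (GGGTTGTG) matches the top strand directly at positions 86–93; it anneals to the bottom strand with its 3' end pointing downstream toward position 93.
The 3' ends diverge (primer 1 extends toward position 1, primer 2 toward position 110), so the primers never converge on a shared product.

No product — the primers' 3' ends point away from each other.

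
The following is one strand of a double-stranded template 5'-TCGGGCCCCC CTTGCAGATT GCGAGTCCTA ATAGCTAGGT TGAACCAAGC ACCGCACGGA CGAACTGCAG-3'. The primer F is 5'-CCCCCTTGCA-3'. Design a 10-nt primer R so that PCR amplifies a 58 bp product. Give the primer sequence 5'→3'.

5'-TTCGTCCGTG-3'

The forward primer binds at positions 7–16, so a 58 bp product ends at position 7 + 58 − 1 = 64.
The reverse primer anneals to the top strand over positions 55–64, i.e. to CACGGACGAA.
Its sequence written 5'→3' is the reverse complement: TTCGTCCGTG.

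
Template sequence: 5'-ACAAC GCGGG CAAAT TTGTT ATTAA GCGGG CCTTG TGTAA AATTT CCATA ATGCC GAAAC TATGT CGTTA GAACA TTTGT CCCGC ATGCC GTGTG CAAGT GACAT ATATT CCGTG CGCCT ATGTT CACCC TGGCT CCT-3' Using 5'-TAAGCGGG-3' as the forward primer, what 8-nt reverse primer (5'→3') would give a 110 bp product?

5'-CAGGGTGA-3'

The forward primer binds at positions 23–30, so a 110 bp product ends at position 23 + 110 − 1 = 132.
The reverse primer anneals to the top strand over positions 125–132, i.e. to TCACCCTG.
Its sequence written 5'→3' is the reverse complement: CAGGGTGA.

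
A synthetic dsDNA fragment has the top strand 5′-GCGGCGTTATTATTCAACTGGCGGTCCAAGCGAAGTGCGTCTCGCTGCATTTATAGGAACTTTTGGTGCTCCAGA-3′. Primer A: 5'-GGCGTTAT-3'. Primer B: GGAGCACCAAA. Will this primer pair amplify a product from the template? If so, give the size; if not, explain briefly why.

Primer A (GGCGTTAT) matches the top strand at positions 3–10; it acts as a forward primer.
Primer B's reverse complement is TTTGGTGCTCC, matching the top strand at positions 62–72; it acts as a reverse primer.
The 3' ends face each other across positions 3–72, giving a 70 bp product.

Yes — a 70 bp product.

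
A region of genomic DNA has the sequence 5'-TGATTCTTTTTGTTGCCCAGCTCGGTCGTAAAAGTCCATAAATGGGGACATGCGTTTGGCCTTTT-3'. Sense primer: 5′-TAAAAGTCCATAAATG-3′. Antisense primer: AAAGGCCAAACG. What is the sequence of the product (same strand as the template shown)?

Forward primer TAAAAGTCCATAAATG is found on the top strand at positions 29–44.
Reverse complement of the reverse primer: CGTTTGGCCTTT. This occurs on the top strand at positions 53–64.
The product is the template from position 29 through 64 (36 bp).

5'-TAAAAGTCCATAAATGGGGACATGCGTTTGGCCTTT-3'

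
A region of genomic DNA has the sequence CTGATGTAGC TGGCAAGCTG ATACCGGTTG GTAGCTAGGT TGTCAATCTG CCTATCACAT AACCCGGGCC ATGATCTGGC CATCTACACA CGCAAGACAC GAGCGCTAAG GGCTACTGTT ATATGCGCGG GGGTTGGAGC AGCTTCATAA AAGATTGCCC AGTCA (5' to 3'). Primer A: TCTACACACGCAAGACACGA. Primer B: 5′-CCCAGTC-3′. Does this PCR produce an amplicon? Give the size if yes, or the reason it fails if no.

Primer A (TCTACACACGCAAGACACGA) matches the top strand at positions 83–102 (3' end points downstream).
Primer B (CCCAGTC) also matches the top strand directly, at positions 158–164 — its reverse complement GACTGGG is not present.
Both primers anneal to the bottom strand with 3' ends pointing the same way, so neither can prime synthesis back toward the other.

No product — both primers anneal to the same strand and extend in the same direction.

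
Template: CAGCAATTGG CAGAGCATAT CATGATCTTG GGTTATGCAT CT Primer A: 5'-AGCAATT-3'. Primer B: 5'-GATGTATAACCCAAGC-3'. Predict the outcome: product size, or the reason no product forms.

No product — primer B has no binding site in the template.

Primer B (GATGTATAACCCAAGC) does not match the top strand, and its reverse complement GCTTGGGTTATACATC does not match either.
With no annealing site for primer B, no amplification occurs.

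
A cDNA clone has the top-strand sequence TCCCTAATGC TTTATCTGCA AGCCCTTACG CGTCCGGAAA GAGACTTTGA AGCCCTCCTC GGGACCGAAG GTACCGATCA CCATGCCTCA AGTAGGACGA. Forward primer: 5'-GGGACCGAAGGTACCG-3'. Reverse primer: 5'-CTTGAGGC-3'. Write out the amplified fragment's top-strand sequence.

5'-GGGACCGAAGGTACCGATCACCATGCCTCAAG-3'

The forward primer matches the template at positions 61–76.
The reverse primer's reverse complement is GCCTCAAG, which matches the template at positions 85–92.
The product is the template from position 61 through 92 (32 bp).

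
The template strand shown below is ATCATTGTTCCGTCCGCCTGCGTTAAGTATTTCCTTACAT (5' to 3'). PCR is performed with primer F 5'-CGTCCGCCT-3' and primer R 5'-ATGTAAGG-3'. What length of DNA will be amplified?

30 bp

Forward primer CGTCCGCCT is found on the top strand at positions 11–19.
Reverse complement of the reverse primer: CCTTACAT. This occurs on the top strand at positions 33–40.
Amplicon spans positions 11–40: 30 bp.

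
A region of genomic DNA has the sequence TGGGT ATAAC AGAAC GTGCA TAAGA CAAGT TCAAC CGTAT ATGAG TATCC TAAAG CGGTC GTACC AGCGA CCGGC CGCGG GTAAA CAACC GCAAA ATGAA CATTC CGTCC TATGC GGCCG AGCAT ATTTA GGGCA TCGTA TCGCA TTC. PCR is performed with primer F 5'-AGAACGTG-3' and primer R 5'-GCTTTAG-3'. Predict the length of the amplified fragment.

Forward primer AGAACGTG is found on the top strand at positions 11–18.
The reverse primer's reverse complement is CTAAAGC, which matches the template at positions 50–56.
Product length = (reverse-primer end) − (forward-primer start) + 1 = 56 − 11 + 1 = 46 bp.

46 bp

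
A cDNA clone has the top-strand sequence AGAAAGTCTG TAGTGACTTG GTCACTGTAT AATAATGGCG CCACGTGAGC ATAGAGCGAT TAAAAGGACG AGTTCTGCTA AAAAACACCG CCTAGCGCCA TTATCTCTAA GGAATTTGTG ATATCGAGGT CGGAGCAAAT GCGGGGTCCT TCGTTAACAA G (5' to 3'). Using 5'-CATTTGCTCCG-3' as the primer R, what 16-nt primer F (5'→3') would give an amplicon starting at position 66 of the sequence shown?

5'-GGACGAGTTCTGCTAA-3'

The reverse primer's reverse complement CGGAGCAAATG matches the template at positions 131–141; the product starts at position 66.
The forward primer is identical to the top strand over positions 66–81: GGACGAGTTCTGCTAA.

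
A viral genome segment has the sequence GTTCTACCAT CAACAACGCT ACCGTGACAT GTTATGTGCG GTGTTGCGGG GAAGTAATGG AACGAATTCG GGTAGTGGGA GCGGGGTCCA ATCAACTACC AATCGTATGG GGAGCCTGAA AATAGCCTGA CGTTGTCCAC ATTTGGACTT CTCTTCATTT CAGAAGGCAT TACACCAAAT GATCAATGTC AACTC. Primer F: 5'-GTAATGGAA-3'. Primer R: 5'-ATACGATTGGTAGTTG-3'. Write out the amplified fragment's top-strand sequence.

The forward primer matches the template at positions 54–62.
The reverse primer's reverse complement is CAACTACCAATCGTAT, which matches the template at positions 93–108.
The product is the template from position 54 through 108 (55 bp).

5'-GTAATGGAACGAATTCGGGTAGTGGGAGCGGGGTCCAATCAACTACCAATCGTAT-3'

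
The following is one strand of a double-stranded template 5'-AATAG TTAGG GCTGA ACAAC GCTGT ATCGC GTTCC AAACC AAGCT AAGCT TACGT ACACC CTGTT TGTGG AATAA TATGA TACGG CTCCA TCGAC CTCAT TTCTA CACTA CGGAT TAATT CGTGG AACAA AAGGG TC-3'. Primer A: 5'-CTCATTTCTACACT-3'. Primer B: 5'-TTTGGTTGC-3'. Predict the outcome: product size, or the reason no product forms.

No product — primer B has no binding site in the template.

Primer B (TTTGGTTGC) does not match the top strand, and its reverse complement GCAACCAAA does not match either.
With no annealing site for primer B, no amplification occurs.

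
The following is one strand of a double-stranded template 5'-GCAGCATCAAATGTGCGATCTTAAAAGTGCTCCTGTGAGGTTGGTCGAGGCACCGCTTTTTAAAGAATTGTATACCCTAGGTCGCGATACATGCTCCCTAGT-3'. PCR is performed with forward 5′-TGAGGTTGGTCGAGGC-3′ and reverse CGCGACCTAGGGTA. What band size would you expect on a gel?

51 bp

Scanning the template, TGAGGTTGGTCGAGGC occurs at positions 36–51; this primer anneals to the bottom strand there with its 3' end pointing downstream.
The reverse primer's reverse complement is TACCCTAGGTCGCG, which matches the template at positions 73–86.
The product runs from position 36 to position 86, so its length is 86 − 36 + 1 = 51 bp.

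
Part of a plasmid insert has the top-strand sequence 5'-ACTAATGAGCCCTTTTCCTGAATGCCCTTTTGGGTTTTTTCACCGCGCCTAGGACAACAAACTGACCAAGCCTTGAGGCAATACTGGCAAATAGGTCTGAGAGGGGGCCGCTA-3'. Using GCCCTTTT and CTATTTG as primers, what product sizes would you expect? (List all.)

The forward primer GCCCTTTT matches the top strand at positions 9–16, 24–31.
The reverse primer's reverse complement is CAAATAG, matching at positions 88–94.
Each forward site pairs with the reverse site to give a product ending at position 94: sizes 86, 71 bp.

86 bp, 71 bp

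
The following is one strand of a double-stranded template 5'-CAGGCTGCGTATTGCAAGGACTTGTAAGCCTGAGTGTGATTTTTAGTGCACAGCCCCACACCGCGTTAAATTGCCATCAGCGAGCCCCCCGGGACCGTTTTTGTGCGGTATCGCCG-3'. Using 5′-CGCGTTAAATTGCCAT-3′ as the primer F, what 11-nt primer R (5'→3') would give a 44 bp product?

The forward primer binds at positions 62–77, so a 44 bp product ends at position 62 + 44 − 1 = 105.
The reverse primer anneals to the top strand over positions 95–105, i.e. to CCGTTTTTGTG.
Its sequence written 5'→3' is the reverse complement: CACAAAAACGG.

5'-CACAAAAACGG-3'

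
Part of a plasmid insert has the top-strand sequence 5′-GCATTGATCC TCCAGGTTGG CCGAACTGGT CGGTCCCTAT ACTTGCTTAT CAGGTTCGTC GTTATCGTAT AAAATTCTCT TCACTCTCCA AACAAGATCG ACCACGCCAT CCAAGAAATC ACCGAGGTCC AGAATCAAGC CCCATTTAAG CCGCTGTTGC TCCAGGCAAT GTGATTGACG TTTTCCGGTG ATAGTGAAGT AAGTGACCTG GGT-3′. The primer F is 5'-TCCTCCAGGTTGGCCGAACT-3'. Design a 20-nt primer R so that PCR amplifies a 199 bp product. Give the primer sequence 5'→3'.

5'-TCACTTACTTCACTATCACC-3'

The forward primer binds at positions 8–27, so a 199 bp product ends at position 8 + 199 − 1 = 206.
The reverse primer anneals to the top strand over positions 187–206, i.e. to GGTGATAGTGAAGTAAGTGA.
Its sequence written 5'→3' is the reverse complement: TCACTTACTTCACTATCACC.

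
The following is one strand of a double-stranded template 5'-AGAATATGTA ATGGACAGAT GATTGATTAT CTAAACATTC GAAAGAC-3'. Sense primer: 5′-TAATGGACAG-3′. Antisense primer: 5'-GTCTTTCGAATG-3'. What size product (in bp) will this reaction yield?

Forward primer TAATGGACAG is found on the top strand at positions 9–18.
Reverse complement of the reverse primer: CATTCGAAAGAC. This occurs on the top strand at positions 36–47.
The product runs from position 9 to position 47, so its length is 47 − 9 + 1 = 39 bp.

39 bp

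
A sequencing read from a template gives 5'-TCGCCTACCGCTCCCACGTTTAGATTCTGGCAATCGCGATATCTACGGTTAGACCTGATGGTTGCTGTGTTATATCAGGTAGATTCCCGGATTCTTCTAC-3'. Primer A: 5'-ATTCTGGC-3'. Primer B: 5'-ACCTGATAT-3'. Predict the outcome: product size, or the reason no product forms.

Primer A (ATTCTGGC) matches the top strand at positions 24–31; it acts as a forward primer.
Primer B's reverse complement is ATATCAGGT, matching the top strand at positions 72–80; it acts as a reverse primer.
The 3' ends face each other across positions 24–80, giving a 57 bp product.

Yes — a 57 bp product.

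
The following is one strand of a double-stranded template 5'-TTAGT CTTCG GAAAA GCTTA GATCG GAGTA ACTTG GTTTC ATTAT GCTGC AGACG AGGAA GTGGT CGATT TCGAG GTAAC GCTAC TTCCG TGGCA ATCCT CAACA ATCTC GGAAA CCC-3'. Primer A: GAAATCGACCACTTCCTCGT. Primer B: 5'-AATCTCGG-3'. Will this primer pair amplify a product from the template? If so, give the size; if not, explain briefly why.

No product — the primers' 3' ends point away from each other.

Primer A (GAAATCGACCACTTCCTCGT) has reverse complement ACGAGGAAGTGGTCGATTTC, which matches the top strand at positions 53–72; primer A anneals to the top strand there with its 3' end pointing upstream toward position 53.
Primer B (AATCTCGG) matches the top strand directly at positions 105–112; it anneals to the bottom strand with its 3' end pointing downstream toward position 112.
The 3' ends diverge (primer A extends toward position 1, primer B toward position 118), so the primers never converge on a shared product.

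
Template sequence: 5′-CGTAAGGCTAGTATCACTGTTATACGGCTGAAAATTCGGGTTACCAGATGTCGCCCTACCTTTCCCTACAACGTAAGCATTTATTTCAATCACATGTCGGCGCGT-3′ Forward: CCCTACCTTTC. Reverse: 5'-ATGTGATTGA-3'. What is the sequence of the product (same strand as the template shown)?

5'-CCCTACCTTTCCCTACAACGTAAGCATTTATTTCAATCACAT-3'

Scanning the template, CCCTACCTTTC occurs at positions 54–64; this primer anneals to the bottom strand there with its 3' end pointing downstream.
Taking the reverse complement of ATGTGATTGA gives TCAATCACAT, found at positions 86–95 on the template; the primer anneals here to the top strand with its 3' end pointing upstream.
The product is the template from position 54 through 95 (42 bp).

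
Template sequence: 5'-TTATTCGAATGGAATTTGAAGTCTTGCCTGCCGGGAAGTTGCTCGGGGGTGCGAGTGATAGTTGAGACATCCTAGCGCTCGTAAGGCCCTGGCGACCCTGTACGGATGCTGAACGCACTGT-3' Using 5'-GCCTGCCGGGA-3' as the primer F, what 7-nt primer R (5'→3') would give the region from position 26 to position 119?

The product's 3' end on the top strand is position 119.
The reverse primer anneals to the top strand over positions 113–119, i.e. to ACGCACT.
Its sequence written 5'→3' is the reverse complement: AGTGCGT.

5'-AGTGCGT-3'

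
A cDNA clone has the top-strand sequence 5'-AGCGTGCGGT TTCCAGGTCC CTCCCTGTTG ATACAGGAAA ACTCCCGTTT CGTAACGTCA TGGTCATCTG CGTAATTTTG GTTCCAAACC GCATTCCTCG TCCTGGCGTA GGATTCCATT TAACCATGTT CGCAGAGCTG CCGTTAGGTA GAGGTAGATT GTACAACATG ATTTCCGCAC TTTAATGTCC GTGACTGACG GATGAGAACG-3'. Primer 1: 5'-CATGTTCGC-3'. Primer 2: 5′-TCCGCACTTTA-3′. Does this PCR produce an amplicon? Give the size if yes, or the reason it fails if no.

No product — both primers anneal to the same strand and extend in the same direction.

Primer 1 (CATGTTCGC) matches the top strand at positions 125–133 (3' end points downstream).
Primer 2 (TCCGCACTTTA) also matches the top strand directly, at positions 174–184 — its reverse complement TAAAGTGCGGA is not present.
Both primers anneal to the bottom strand with 3' ends pointing the same way, so neither can prime synthesis back toward the other.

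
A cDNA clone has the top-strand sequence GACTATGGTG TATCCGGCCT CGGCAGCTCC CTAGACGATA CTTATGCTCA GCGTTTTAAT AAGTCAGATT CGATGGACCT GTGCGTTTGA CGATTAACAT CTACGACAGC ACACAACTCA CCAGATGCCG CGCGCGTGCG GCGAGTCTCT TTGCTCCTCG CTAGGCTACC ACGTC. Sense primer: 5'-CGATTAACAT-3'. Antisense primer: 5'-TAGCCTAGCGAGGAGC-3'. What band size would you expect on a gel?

78 bp

Scanning the template, CGATTAACAT occurs at positions 91–100; this primer anneals to the bottom strand there with its 3' end pointing downstream.
The reverse primer's reverse complement is GCTCCTCGCTAGGCTA, which matches the template at positions 153–168.
Product length = (reverse-primer end) − (forward-primer start) + 1 = 168 − 91 + 1 = 78 bp.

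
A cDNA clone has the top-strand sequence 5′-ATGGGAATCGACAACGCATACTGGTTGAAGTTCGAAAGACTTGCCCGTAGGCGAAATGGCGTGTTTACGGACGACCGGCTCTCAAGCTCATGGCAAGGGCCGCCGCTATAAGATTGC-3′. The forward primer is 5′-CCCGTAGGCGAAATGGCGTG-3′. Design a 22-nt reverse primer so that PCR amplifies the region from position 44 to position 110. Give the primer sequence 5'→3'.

5'-TATAGCGGCGGCCCTTGCCATG-3'

The product's 3' end on the top strand is position 110.
The reverse primer anneals to the top strand over positions 89–110, i.e. to CATGGCAAGGGCCGCCGCTATA.
Its sequence written 5'→3' is the reverse complement: TATAGCGGCGGCCCTTGCCATG.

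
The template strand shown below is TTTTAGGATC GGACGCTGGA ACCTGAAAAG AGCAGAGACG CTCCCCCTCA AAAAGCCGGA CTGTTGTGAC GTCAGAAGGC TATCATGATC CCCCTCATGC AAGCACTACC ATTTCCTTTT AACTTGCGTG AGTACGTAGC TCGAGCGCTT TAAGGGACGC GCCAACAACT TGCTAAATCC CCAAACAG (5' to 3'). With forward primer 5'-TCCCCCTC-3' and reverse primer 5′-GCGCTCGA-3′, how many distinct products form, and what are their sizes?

Two products: 107 bp, 60 bp

The forward primer TCCCCCTC matches the top strand at positions 42–49, 89–96.
The reverse primer's reverse complement is TCGAGCGC, matching at positions 141–148.
Each forward site pairs with the reverse site to give a product ending at position 148: sizes 107, 60 bp.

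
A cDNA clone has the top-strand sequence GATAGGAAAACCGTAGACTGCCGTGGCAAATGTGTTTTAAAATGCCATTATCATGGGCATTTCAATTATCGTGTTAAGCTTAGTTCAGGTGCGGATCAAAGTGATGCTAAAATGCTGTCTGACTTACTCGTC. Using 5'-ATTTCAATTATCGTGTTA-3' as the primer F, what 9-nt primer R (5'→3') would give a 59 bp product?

The forward primer binds at positions 59–76, so a 59 bp product ends at position 59 + 59 − 1 = 117.
The reverse primer anneals to the top strand over positions 109–117, i.e. to AAAATGCTG.
Its sequence written 5'→3' is the reverse complement: CAGCATTTT.

5'-CAGCATTTT-3'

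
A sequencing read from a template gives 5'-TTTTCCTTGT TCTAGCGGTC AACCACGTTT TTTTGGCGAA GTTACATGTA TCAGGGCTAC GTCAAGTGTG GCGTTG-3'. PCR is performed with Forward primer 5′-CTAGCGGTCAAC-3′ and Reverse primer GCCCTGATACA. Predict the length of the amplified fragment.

46 bp

The forward primer matches the template at positions 12–23.
The reverse primer's reverse complement is TGTATCAGGGC, which matches the template at positions 47–57.
The product runs from position 12 to position 57, so its length is 57 − 12 + 1 = 46 bp.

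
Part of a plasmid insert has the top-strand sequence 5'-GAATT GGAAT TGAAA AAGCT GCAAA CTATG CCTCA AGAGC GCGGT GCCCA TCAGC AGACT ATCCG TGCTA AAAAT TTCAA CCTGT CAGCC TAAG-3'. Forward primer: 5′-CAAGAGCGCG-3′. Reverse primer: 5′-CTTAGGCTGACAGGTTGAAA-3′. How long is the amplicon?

Forward primer CAAGAGCGCG is found on the top strand at positions 34–43.
Taking the reverse complement of CTTAGGCTGACAGGTTGAAA gives TTTCAACCTGTCAGCCTAAG, found at positions 75–94 on the template; the primer anneals here to the top strand with its 3' end pointing upstream.
The product runs from position 34 to position 94, so its length is 94 − 34 + 1 = 61 bp.

61 bp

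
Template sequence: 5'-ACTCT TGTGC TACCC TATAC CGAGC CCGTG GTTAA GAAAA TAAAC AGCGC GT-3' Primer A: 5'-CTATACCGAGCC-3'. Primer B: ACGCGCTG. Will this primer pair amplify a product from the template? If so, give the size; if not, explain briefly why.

Yes — a 38 bp product.

Primer A (CTATACCGAGCC) matches the top strand at positions 15–26; it acts as a forward primer.
Primer B's reverse complement is CAGCGCGT, matching the top strand at positions 45–52; it acts as a reverse primer.
The 3' ends face each other across positions 15–52, giving a 38 bp product.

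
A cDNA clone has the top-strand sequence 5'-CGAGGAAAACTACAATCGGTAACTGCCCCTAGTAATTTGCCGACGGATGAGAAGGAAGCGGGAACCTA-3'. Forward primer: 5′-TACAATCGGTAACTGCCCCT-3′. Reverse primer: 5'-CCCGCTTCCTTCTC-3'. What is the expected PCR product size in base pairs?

The forward primer matches the template at positions 11–30.
Reverse complement of the reverse primer: GAGAAGGAAGCGGG. This occurs on the top strand at positions 49–62.
Product length = (reverse-primer end) − (forward-primer start) + 1 = 62 − 11 + 1 = 52 bp.

52 bp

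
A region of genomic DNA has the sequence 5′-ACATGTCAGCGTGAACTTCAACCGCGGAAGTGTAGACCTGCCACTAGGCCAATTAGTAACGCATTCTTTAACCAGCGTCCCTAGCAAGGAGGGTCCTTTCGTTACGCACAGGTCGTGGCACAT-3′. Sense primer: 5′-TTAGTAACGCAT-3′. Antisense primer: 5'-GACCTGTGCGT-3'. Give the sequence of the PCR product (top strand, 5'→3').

Forward primer TTAGTAACGCAT is found on the top strand at positions 53–64.
Reverse complement of the reverse primer: ACGCACAGGTC. This occurs on the top strand at positions 104–114.
The product is the template from position 53 through 114 (62 bp).

5'-TTAGTAACGCATTCTTTAACCAGCGTCCCTAGCAAGGAGGGTCCTTTCGTTACGCACAGGTC-3'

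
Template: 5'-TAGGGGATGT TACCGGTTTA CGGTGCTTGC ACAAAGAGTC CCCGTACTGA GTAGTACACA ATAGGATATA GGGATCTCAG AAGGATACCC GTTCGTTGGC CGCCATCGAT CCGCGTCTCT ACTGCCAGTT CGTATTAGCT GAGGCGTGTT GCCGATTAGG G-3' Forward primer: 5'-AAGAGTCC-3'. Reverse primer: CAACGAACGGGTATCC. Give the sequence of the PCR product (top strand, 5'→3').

5'-AAGAGTCCCCGTACTGAGTAGTACACAATAGGATATAGGGATCTCAGAAGGATACCCGTTCGTTG-3'

The forward primer matches the template at positions 34–41.
The reverse primer's reverse complement is GGATACCCGTTCGTTG, which matches the template at positions 83–98.
The product is the template from position 34 through 98 (65 bp).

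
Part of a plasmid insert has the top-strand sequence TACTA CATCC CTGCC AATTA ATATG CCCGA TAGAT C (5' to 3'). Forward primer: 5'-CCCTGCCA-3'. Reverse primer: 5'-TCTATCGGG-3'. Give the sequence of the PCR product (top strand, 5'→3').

5'-CCCTGCCAATTAATATGCCCGATAGA-3'

Scanning the template, CCCTGCCA occurs at positions 9–16; this primer anneals to the bottom strand there with its 3' end pointing downstream.
Taking the reverse complement of TCTATCGGG gives CCCGATAGA, found at positions 26–34 on the template; the primer anneals here to the top strand with its 3' end pointing upstream.
The product is the template from position 9 through 34 (26 bp).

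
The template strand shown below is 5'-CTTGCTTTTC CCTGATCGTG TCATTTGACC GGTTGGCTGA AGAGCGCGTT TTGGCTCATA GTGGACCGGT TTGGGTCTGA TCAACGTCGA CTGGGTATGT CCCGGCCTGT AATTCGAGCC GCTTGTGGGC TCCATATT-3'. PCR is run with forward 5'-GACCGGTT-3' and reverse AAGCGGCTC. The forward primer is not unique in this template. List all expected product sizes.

98 bp, 61 bp

The forward primer GACCGGTT matches the top strand at positions 27–34, 64–71.
The reverse primer's reverse complement is GAGCCGCTT, matching at positions 116–124.
Each forward site pairs with the reverse site to give a product ending at position 124: sizes 98, 61 bp.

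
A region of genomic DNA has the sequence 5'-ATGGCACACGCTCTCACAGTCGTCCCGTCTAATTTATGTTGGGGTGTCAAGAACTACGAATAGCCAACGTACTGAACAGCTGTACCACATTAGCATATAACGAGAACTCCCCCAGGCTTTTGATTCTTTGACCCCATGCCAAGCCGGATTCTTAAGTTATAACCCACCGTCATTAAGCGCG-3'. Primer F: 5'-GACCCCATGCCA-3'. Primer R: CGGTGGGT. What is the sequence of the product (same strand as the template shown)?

The forward primer matches the template at positions 130–141.
Taking the reverse complement of CGGTGGGT gives ACCCACCG, found at positions 162–169 on the template; the primer anneals here to the top strand with its 3' end pointing upstream.
The product is the template from position 130 through 169 (40 bp).

5'-GACCCCATGCCAAGCCGGATTCTTAAGTTATAACCCACCG-3'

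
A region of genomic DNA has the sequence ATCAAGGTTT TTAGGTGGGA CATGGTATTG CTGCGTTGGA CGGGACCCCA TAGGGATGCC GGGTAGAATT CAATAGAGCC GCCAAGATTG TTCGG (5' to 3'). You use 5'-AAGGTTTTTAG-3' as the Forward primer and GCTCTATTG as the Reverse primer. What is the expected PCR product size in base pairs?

The forward primer matches the template at positions 4–14.
The reverse primer's reverse complement is CAATAGAGC, which matches the template at positions 71–79.
The product runs from position 4 to position 79, so its length is 79 − 4 + 1 = 76 bp.

76 bp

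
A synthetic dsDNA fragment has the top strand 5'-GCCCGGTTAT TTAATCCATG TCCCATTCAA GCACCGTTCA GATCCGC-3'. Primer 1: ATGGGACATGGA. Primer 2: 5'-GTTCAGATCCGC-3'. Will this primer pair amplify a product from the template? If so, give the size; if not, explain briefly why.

No product — the primers' 3' ends point away from each other.

Primer 1 (ATGGGACATGGA) has reverse complement TCCATGTCCCAT, which matches the top strand at positions 15–26; primer 1 anneals to the top strand there with its 3' end pointing upstream toward position 15.
Primer 2 (GTTCAGATCCGC) matches the top strand directly at positions 36–47; it anneals to the bottom strand with its 3' end pointing downstream toward position 47.
The 3' ends diverge (primer 1 extends toward position 1, primer 2 toward position 47), so the primers never converge on a shared product.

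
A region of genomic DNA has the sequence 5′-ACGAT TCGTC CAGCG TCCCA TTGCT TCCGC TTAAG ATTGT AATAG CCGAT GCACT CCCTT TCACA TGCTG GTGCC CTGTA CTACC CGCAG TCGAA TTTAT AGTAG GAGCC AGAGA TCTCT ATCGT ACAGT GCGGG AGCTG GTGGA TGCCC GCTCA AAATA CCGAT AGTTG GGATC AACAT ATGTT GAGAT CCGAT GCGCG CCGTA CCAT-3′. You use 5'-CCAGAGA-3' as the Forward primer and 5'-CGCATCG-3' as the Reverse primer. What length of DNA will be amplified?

Forward primer CCAGAGA is found on the top strand at positions 109–115.
The reverse primer's reverse complement is CGATGCG, which matches the template at positions 192–198.
The product runs from position 109 to position 198, so its length is 198 − 109 + 1 = 90 bp.

90 bp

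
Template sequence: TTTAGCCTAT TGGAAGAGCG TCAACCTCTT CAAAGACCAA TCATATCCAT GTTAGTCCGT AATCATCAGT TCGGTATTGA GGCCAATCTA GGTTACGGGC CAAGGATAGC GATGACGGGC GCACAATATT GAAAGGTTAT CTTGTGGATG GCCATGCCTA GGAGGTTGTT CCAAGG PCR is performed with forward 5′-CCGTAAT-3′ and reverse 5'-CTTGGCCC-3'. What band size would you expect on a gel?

Forward primer CCGTAAT is found on the top strand at positions 57–63.
Taking the reverse complement of CTTGGCCC gives GGGCCAAG, found at positions 97–104 on the template; the primer anneals here to the top strand with its 3' end pointing upstream.
Product length = (reverse-primer end) − (forward-primer start) + 1 = 104 − 57 + 1 = 48 bp.

48 bp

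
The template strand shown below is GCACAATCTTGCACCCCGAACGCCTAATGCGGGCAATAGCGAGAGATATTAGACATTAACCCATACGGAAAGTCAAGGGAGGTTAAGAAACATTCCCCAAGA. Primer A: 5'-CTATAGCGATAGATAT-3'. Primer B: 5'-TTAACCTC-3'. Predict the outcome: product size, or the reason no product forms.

Primer A (CTATAGCGATAGATAT) does not match the top strand, and its reverse complement ATATCTATCGCTATAG does not match either.
With no annealing site for primer A, no amplification occurs.

No product — primer A has no binding site in the template.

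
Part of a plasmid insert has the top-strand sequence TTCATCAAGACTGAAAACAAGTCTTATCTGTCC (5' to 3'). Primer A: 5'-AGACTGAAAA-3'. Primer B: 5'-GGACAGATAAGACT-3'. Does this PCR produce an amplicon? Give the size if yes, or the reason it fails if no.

Primer A (AGACTGAAAA) matches the top strand at positions 8–17; it acts as a forward primer.
Primer B's reverse complement is AGTCTTATCTGTCC, matching the top strand at positions 20–33; it acts as a reverse primer.
The 3' ends face each other across positions 8–33, giving a 26 bp product.

Yes — a 26 bp product.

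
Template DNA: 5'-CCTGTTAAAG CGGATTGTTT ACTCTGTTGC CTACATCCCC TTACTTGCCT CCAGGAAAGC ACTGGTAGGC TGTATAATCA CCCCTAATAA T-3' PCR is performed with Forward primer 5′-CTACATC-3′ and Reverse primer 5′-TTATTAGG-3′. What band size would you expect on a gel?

60 bp

Forward primer CTACATC is found on the top strand at positions 31–37.
Reverse complement of the reverse primer: CCTAATAA. This occurs on the top strand at positions 83–90.
Product length = (reverse-primer end) − (forward-primer start) + 1 = 90 − 31 + 1 = 60 bp.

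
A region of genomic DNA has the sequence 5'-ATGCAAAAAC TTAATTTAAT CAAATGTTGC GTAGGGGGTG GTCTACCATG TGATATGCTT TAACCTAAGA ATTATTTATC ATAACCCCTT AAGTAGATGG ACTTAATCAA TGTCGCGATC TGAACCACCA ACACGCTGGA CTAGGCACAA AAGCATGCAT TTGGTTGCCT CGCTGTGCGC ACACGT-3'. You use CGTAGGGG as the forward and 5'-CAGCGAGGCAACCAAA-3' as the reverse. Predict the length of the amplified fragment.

146 bp

The forward primer matches the template at positions 30–37.
Reverse complement of the reverse primer: TTTGGTTGCCTCGCTG. This occurs on the top strand at positions 160–175.
Amplicon spans positions 30–175: 146 bp.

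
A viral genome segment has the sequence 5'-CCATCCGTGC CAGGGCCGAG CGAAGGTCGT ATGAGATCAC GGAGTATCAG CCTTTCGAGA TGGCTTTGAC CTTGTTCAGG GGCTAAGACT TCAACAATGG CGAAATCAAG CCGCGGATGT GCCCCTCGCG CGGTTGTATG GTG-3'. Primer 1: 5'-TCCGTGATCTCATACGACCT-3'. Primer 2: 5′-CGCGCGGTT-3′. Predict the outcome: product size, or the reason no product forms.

No product — the primers' 3' ends point away from each other.

Primer 1 (TCCGTGATCTCATACGACCT) has reverse complement AGGTCGTATGAGATCACGGA, which matches the top strand at positions 24–43; primer 1 anneals to the top strand there with its 3' end pointing upstream toward position 24.
Primer 2 (CGCGCGGTT) matches the top strand directly at positions 127–135; it anneals to the bottom strand with its 3' end pointing downstream toward position 135.
The 3' ends diverge (primer 1 extends toward position 1, primer 2 toward position 143), so the primers never converge on a shared product.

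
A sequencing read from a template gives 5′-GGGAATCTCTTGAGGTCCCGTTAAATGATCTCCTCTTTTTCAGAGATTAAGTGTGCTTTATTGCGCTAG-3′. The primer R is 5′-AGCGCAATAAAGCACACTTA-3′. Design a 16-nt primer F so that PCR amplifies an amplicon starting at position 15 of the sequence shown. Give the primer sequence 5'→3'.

The reverse primer's reverse complement TAAGTGTGCTTTATTGCGCT matches the template at positions 48–67; the product starts at position 15.
The forward primer is identical to the top strand over positions 15–30: GTCCCGTTAAATGATC.

5'-GTCCCGTTAAATGATC-3'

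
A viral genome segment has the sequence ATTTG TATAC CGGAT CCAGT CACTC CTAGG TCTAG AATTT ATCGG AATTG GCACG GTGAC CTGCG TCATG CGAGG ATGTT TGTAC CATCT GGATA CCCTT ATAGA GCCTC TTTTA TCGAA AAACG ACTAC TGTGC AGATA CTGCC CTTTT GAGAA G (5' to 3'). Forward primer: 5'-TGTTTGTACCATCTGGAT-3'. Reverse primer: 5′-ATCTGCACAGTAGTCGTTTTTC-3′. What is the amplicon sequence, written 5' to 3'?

Forward primer TGTTTGTACCATCTGGAT is found on the top strand at positions 77–94.
The reverse primer's reverse complement is GAAAAACGACTACTGTGCAGAT, which matches the template at positions 118–139.
The product is the template from position 77 through 139 (63 bp).

5'-TGTTTGTACCATCTGGATACCCTTATAGAGCCTCTTTTATCGAAAAACGACTACTGTGCAGAT-3'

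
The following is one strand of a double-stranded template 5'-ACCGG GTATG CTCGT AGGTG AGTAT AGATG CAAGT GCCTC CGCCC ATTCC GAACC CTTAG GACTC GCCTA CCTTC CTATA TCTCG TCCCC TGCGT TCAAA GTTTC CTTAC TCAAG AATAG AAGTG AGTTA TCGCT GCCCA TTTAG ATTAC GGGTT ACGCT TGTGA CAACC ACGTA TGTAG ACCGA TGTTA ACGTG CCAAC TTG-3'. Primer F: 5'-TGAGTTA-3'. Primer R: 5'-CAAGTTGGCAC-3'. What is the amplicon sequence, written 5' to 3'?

Forward primer TGAGTTA is found on the top strand at positions 124–130.
Reverse complement of the reverse primer: GTGCCAACTTG. This occurs on the top strand at positions 193–203.
The product is the template from position 124 through 203 (80 bp).

5'-TGAGTTATCGCTGCCCATTTAGATTACGGGTTACGCTTGTGACAACCACGTATGTAGACCGATGTTAACGTGCCAACTTG-3'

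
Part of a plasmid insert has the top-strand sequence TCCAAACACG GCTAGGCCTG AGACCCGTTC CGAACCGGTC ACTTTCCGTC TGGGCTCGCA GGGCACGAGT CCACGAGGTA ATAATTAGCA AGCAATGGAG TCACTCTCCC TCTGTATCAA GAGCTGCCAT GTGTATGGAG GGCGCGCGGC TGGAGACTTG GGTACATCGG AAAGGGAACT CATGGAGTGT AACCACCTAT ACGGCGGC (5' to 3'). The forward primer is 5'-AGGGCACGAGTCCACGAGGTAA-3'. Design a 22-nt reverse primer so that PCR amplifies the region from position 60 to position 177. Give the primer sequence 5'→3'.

5'-TCCCTTTCCGATGTACCCAAGT-3'

The product's 3' end on the top strand is position 177.
The reverse primer anneals to the top strand over positions 156–177, i.e. to ACTTGGGTACATCGGAAAGGGA.
Its sequence written 5'→3' is the reverse complement: TCCCTTTCCGATGTACCCAAGT.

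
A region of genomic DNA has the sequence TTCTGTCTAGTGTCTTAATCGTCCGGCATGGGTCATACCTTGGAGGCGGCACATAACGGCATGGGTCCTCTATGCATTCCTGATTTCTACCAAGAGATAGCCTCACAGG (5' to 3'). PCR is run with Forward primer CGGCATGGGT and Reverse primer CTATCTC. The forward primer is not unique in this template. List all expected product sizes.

77 bp, 44 bp

The forward primer CGGCATGGGT matches the top strand at positions 24–33, 57–66.
The reverse primer's reverse complement is GAGATAG, matching at positions 94–100.
Each forward site pairs with the reverse site to give a product ending at position 100: sizes 77, 44 bp.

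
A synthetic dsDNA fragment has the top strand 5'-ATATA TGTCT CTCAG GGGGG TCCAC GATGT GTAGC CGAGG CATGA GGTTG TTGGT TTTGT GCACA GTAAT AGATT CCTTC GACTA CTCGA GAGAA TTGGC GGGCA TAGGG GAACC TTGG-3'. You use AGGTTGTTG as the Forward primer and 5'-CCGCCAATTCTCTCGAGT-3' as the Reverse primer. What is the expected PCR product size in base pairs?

The forward primer matches the template at positions 45–53.
The reverse primer's reverse complement is ACTCGAGAGAATTGGCGG, which matches the template at positions 85–102.
Product length = (reverse-primer end) − (forward-primer start) + 1 = 102 − 45 + 1 = 58 bp.

58 bp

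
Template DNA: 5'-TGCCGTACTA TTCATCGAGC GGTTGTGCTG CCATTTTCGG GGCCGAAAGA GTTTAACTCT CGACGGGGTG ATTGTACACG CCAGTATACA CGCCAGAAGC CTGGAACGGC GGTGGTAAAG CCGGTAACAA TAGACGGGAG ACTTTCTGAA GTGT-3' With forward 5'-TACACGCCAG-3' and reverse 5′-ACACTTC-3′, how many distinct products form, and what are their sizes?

The forward primer TACACGCCAG matches the top strand at positions 75–84, 87–96.
The reverse primer's reverse complement is GAAGTGT, matching at positions 148–154.
Each forward site pairs with the reverse site to give a product ending at position 154: sizes 80, 68 bp.

Two products: 80 bp, 68 bp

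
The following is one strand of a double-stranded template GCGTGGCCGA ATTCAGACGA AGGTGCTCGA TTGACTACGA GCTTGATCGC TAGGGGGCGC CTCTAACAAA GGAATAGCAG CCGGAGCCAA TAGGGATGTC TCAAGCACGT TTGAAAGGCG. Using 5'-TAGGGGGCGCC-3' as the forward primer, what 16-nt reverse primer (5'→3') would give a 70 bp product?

5'-CGCCTTTCAAACGTGC-3'

The forward primer binds at positions 51–61, so a 70 bp product ends at position 51 + 70 − 1 = 120.
The reverse primer anneals to the top strand over positions 105–120, i.e. to GCACGTTTGAAAGGCG.
Its sequence written 5'→3' is the reverse complement: CGCCTTTCAAACGTGC.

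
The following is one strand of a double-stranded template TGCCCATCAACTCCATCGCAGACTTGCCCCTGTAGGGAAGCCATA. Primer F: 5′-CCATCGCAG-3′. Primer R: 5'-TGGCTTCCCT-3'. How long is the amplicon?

Forward primer CCATCGCAG is found on the top strand at positions 13–21.
The reverse primer's reverse complement is AGGGAAGCCA, which matches the template at positions 34–43.
The product runs from position 13 to position 43, so its length is 43 − 13 + 1 = 31 bp.

31 bp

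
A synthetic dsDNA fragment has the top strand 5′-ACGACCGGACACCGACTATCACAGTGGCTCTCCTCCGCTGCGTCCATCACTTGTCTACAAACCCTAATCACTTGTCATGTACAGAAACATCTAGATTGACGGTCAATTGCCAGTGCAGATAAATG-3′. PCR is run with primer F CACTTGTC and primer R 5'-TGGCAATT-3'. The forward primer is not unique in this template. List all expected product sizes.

The forward primer CACTTGTC matches the top strand at positions 48–55, 69–76.
The reverse primer's reverse complement is AATTGCCA, matching at positions 105–112.
Each forward site pairs with the reverse site to give a product ending at position 112: sizes 65, 44 bp.

65 bp, 44 bp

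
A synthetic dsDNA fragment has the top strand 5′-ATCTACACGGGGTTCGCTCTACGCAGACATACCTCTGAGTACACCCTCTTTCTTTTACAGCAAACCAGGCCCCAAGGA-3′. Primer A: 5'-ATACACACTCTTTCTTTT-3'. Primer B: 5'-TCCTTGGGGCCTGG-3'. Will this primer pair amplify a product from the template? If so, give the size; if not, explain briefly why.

Primer A (ATACACACTCTTTCTTTT) does not match the top strand, and its reverse complement AAAAGAAAGAGTGTGTAT does not match either.
With no annealing site for primer A, no amplification occurs.

No product — primer A has no binding site in the template.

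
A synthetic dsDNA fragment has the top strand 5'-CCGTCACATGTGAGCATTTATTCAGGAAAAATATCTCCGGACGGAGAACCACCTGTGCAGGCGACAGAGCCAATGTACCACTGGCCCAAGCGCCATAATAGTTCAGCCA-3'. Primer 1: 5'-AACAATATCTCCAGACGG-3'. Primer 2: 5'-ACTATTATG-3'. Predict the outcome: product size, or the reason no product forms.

Primer 1 (AACAATATCTCCAGACGG) does not match the top strand, and its reverse complement CCGTCTGGAGATATTGTT does not match either.
With no annealing site for primer 1, no amplification occurs.

No product — primer 1 has no binding site in the template.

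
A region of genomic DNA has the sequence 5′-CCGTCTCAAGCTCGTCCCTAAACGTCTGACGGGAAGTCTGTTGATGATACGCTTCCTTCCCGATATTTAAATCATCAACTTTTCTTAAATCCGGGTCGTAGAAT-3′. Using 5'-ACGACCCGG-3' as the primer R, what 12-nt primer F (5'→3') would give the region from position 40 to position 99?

5'-GTTGATGATACG-3'

The reverse primer's reverse complement CCGGGTCGT matches the template at positions 91–99; the product starts at position 40.
The forward primer is identical to the top strand over positions 40–51: GTTGATGATACG.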